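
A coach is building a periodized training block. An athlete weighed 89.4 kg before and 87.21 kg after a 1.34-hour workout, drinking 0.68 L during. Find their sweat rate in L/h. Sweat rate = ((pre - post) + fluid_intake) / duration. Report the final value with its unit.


Body mass change = 2.19 kg
Total sweat loss = 2.19 + 0.68 = 2.87 L
Rate = 2.87 / 1.34 = 2.142 L/h

2.142 L/h


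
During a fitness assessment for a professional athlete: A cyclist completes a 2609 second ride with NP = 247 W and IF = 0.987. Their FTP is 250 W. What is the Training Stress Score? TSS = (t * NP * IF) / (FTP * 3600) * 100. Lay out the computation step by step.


t * NP * IF = 2609 * 247 * 0.987 = 636045.501
FTP * 3600 = 900000
TSS = (636045.501 / 900000) * 100 = 70.67

70.67 TSS


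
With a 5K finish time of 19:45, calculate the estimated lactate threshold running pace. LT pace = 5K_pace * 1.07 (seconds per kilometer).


Race duration = 1185 s for 5 km
Average pace = 1185 / 5 = 237.0 s/km
LT pace = 237.0 * 1.07
= 253.59 s/km

253.59 s/km


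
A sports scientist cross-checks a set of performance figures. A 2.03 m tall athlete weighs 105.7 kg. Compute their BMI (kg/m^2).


height^2 = 4.1209 m^2
BMI = 105.7 / 4.1209 = 25.65 kg/m^2

25.65 kg/m^2


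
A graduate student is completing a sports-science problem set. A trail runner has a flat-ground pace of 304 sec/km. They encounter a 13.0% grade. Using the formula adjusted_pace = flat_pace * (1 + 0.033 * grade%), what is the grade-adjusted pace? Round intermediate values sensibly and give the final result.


Grade factor = 1 + 0.033 * 13.0 = 1.429
Adjusted = 304 * 1.429 = 434.42 sec/km

434.42 s/km


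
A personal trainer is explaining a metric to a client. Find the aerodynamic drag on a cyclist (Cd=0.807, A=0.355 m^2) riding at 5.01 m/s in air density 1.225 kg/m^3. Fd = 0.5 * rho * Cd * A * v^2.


Fd = 0.5 * 1.225 * 0.807 * 0.355 * 5.01^2
= 0.5 * 1.225 * 0.807 * 0.355 * 25.1001
= 4.404 N

4.404 N


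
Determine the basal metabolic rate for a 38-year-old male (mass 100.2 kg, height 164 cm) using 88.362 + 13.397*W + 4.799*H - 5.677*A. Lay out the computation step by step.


BMR = 88.362 + 13.397*100.2 + 4.799*164 - 5.677*38
= 2002.05 kcal/day

2002.05 kcal/day


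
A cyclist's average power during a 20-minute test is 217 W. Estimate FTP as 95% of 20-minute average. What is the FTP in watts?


FTP = 20-min power * 0.95
= 217 * 0.95
= 206.15 W

206.15 W


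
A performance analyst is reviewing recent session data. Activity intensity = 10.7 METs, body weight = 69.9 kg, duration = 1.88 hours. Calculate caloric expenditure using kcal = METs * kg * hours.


kcal = 10.7 * 69.9 * 1.88
= 747.93 * 1.88
= 1406.11 kcal

1406.11 kcal


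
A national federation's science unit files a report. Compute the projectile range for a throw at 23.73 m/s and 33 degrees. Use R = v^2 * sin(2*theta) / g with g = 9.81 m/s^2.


Two times the angle = 66 degrees
sin(66) = 0.913545
R = 563.1129 * 0.913545 / 9.81 = 52.439 m

52.439 m


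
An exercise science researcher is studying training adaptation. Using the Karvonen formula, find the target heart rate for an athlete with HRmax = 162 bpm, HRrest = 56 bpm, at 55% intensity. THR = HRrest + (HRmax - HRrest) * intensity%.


HRR = 162 - 56 = 106
THR = 56 + 106 * 0.55
= 56 + 58.3
= 114.3 bpm

114.3 bpm


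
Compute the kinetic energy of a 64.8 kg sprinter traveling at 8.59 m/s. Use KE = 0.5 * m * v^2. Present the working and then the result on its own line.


Velocity squared = 73.7881
KE = 0.5 * 64.8 * 73.7881 = 2390.73 J

2390.73 J


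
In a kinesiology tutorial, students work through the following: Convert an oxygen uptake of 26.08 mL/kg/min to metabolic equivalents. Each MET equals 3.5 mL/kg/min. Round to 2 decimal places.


One MET = 3.5 mL/kg/min
Number of METs = 26.08 / 3.5
= 7.45 METs

7.45 METs


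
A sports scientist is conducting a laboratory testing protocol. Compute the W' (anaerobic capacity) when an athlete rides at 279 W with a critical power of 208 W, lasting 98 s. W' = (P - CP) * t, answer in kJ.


Above-CP power = 71 W
Duration = 98 s
W' = 71 * 98 = 6958 J
Convert: 6958 / 1000 = 6.958 kJ

6.958 kJ


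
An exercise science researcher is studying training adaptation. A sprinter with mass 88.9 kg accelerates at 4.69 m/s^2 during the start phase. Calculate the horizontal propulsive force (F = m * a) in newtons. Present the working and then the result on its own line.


F = m * a
= 88.9 * 4.69
= 416.94 N

416.94 N


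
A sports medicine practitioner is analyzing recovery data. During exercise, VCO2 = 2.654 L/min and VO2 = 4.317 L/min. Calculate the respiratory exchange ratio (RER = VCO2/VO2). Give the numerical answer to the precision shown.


RER = VCO2 / VO2
= 2.654 / 4.317
= 0.6148

0.6148


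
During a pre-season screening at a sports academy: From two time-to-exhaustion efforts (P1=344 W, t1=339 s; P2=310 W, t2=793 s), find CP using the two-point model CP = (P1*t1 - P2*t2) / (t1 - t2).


Work in trial 1 = 116616 J
Work in trial 2 = 245830 J
Delta work = -129214 J
Delta time = -454 s
CP = -129214 / -454 = 284.61 W

284.61 W


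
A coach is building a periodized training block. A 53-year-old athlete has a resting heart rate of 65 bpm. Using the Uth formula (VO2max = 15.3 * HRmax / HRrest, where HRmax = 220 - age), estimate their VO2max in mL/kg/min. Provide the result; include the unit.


HRmax = 220 - 53 = 167 bpm
Ratio = HRmax / HRrest = 167 / 65 = 2.5692
VO2max = 15.3 * 2.5692 = 39.31 mL/kg/min

39.31 mL/kg/min


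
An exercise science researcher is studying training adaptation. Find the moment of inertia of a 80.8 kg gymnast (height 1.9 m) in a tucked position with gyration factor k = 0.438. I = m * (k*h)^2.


Radius of gyration = 0.438 * 1.9 = 0.8322 m
I = 80.8 * 0.8322^2
= 80.8 * 0.692557
= 55.959 kg*m^2

55.959 kg*m^2


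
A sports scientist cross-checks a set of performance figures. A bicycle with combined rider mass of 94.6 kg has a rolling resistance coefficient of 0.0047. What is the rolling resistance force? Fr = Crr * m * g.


Fr = 0.0047 * 94.6 * 9.81
= 0.44462 * 9.81
= 4.362 N

4.362 N


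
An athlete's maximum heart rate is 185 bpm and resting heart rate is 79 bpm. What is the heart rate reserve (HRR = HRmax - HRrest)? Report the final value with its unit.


HRR = HRmax - HRrest
= 185 - 79
= 106 bpm

106 bpm


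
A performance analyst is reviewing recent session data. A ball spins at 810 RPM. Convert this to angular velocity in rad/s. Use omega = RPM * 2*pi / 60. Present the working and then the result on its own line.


omega = 810 * 2 * pi / 60
= 810 * 6.28318531 / 60
= 5089.38 / 60
= 84.823 rad/s

84.823 rad/s


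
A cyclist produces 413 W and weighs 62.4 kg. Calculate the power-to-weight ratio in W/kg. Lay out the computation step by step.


P/W = power / mass
= 413 / 62.4
= 6.619 W/kg

6.619 W/kg


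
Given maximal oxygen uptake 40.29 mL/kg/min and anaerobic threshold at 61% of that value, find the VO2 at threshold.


Percentage as decimal = 0.61
VO2 at AT = 40.29 * 0.61 = 24.58 mL/kg/min

24.58 mL/kg/min


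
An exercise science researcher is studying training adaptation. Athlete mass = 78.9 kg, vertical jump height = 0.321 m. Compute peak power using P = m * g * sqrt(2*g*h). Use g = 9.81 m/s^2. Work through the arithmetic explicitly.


sqrt(2 * 9.81 * 0.321) = sqrt(6.29802) = 2.509586 m/s
P = 78.9 * 9.81 * 2.509586
= 1942.44 W

1942.44 W


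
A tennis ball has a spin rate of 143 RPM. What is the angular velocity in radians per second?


Convert RPM to rad/s: multiply by 2*pi and divide by 60
omega = 143 * 2 * pi / 60
= 14.975 rad/s

14.975 rad/s


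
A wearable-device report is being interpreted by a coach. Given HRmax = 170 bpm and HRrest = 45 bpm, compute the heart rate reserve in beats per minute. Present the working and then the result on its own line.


Heart rate reserve = maximum HR minus resting HR
HRR = 170 - 45 = 125 bpm

125 bpm


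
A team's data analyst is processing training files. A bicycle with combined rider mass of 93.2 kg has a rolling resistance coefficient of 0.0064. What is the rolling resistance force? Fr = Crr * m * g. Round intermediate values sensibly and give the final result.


Fr = 0.0064 * 93.2 * 9.81
= 0.59648 * 9.81
= 5.851 N

5.851 N


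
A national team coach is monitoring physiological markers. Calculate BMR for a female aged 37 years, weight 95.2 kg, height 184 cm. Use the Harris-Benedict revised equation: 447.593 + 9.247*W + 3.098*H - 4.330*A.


Substituting values:
W term = 9.247 * 95.2 = 880.3144
H term = 3.098 * 184 = 570.032
A term = 4.330 * 37 = 160.21
BMR = 1737.73 kcal/day

1737.73 kcal/day


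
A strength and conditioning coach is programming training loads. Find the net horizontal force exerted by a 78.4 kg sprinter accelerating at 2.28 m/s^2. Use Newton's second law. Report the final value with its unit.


Newton's second law: F = m * a
F = 78.4 * 2.28 = 178.75 N

178.75 N


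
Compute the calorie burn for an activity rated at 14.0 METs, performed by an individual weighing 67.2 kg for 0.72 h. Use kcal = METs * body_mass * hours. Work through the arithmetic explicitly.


Product of METs and mass = 14.0 * 67.2 = 940.8
Total kcal = 940.8 * 0.72 = 677.38 kcal

677.38 kcal


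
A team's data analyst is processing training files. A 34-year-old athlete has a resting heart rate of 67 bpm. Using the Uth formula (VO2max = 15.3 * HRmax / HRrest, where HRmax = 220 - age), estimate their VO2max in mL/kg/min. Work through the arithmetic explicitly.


HRmax = 220 - 34 = 186 bpm
Ratio = HRmax / HRrest = 186 / 67 = 2.7761
VO2max = 15.3 * 2.7761 = 42.47 mL/kg/min

42.47 mL/kg/min


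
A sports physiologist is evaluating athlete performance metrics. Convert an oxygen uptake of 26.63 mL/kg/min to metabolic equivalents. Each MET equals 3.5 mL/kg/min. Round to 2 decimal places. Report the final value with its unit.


One MET = 3.5 mL/kg/min
Number of METs = 26.63 / 3.5
= 7.61 METs

7.61 METs


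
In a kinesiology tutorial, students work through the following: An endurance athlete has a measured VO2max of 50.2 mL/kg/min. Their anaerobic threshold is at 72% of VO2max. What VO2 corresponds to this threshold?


Anaerobic threshold VO2 = VO2max * 72%
= 50.2 * 0.72
= 36.14 mL/kg/min

36.14 mL/kg/min


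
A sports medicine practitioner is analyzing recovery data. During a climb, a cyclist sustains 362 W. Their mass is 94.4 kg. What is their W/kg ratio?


Power-to-weight = 362 W / 94.4 kg
= 3.835 W/kg

3.835 W/kg


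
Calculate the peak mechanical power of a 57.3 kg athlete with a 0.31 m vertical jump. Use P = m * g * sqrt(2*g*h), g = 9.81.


First, sqrt(2gh) = sqrt(2 * 9.81 * 0.31)
= sqrt(6.0822) = 2.466212 m/s
Power = 57.3 * 9.81 * 2.466212 = 1386.29 W

1386.29 W


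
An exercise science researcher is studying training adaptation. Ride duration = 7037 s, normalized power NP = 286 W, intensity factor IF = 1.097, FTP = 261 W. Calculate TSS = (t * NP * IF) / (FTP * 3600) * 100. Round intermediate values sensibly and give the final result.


Numerator = 7037 * 286 * 1.097 = 2207802.454
Denominator = 261 * 3600 = 939600
TSS = 2207802.454 / 939600 * 100
= 234.97

234.97 TSS


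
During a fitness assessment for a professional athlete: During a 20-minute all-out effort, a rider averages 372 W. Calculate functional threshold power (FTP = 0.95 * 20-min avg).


FTP = 0.95 * 372
= 353.4 W

353.4 W


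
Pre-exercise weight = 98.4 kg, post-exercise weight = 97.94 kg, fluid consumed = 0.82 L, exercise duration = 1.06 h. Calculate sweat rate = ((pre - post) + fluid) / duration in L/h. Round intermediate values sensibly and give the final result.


Weight loss = 98.4 - 97.94 = 0.46 kg (approx L)
Total sweat = 0.46 + 0.82 = 1.28 L
Sweat rate = 1.28 / 1.06 = 1.208 L/h

1.208 L/h


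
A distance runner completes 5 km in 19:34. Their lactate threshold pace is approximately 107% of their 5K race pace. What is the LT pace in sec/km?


Convert to seconds: 19 min 34 s = 1174 s
Pace per km = 1174 / 5 = 234.8 s/km
LT pace = 234.8 * 1.07 = 251.24 s/km

251.24 s/km


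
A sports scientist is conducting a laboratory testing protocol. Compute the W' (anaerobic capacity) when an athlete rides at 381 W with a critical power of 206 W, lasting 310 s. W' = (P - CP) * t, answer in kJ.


Above-CP power = 175 W
Duration = 310 s
W' = 175 * 310 = 54250 J
Convert: 54250 / 1000 = 54.25 kJ

54.25 kJ


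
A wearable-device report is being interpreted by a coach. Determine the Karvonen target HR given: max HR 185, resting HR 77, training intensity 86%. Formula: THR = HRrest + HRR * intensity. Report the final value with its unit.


HRR = HRmax - HRrest = 185 - 77 = 108
THR = 77 + 108 * 0.86
= 169.88 bpm

169.88 bpm


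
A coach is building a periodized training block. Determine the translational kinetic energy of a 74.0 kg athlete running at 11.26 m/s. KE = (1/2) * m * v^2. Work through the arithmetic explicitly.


KE = 0.5 * m * v^2
= 0.5 * 74.0 * 11.26^2
= 0.5 * 74.0 * 126.7876
= 4691.14 J

4691.14 J


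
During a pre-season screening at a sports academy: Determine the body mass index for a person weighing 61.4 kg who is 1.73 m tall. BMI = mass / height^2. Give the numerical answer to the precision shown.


BMI = mass / height^2
= 61.4 / 1.73^2
= 61.4 / 2.9929
= 20.52 kg/m^2

20.52 kg/m^2


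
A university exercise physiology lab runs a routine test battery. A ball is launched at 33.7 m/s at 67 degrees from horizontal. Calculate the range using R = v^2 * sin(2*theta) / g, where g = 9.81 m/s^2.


sin(2 * 67) = sin(134) = 0.71934
v^2 = 33.7^2 = 1135.69
R = 1135.69 * 0.71934 / 9.81
= 83.277 m

83.277 m


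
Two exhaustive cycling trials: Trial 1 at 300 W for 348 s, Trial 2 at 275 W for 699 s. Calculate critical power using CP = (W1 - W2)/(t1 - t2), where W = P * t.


W1 = 300 * 348 = 104400 J
W2 = 275 * 699 = 192225 J
CP = (104400 - 192225) / (348 - 699)
= -87825 / -351
= 250.21 W

250.21 W


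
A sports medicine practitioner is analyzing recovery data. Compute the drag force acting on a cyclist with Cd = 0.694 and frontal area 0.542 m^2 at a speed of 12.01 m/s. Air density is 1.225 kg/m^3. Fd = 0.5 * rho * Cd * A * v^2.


Step 1: v^2 = 144.2401
Step 2: Fd = 0.5 * 1.225 * 0.694 * 0.542 * 144.2401
= 33.232 N

33.232 N


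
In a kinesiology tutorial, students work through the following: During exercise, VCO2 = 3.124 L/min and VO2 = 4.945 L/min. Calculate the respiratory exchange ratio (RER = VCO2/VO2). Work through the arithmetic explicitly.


RER = VCO2 / VO2
= 3.124 / 4.945
= 0.6317

0.6317


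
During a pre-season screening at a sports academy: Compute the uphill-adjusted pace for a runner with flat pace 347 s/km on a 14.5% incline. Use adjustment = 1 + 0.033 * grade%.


Adjustment factor = 1 + 0.033 * 14.5 = 1.4785
Grade-adjusted pace = 347 * 1.4785 = 513.04 s/km

513.04 s/km


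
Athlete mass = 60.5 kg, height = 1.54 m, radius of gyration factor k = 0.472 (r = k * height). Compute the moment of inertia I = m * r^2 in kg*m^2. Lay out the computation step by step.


r = k * height = 0.472 * 1.54 = 0.72688 m
r^2 = 0.72688^2 = 0.528355
I = 60.5 * 0.528355 = 31.965 kg*m^2

31.965 kg*m^2


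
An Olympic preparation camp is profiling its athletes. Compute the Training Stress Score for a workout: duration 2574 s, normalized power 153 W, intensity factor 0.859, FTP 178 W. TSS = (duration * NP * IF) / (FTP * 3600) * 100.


Product = 2574 * 153 * 0.859 = 338293.098
Base = 178 * 3600 = 640800
TSS = 338293.098 / 640800 * 100 = 52.79

52.79 TSS


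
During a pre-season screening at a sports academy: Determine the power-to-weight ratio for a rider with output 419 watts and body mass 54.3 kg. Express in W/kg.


P/W = 419 / 54.3 = 7.716 W/kg

7.716 W/kg


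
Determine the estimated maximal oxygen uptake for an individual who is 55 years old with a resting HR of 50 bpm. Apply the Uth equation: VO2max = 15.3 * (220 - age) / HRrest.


HRmax = 220 - 55 = 165
VO2max = 15.3 * (165 / 50)
= 15.3 * 3.3
= 50.49 mL/kg/min

50.49 mL/kg/min


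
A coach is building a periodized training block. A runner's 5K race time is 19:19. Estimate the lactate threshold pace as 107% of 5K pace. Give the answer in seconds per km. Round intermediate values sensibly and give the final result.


Total race time = 19*60 + 19 = 1159 seconds
5K pace = 1159 / 5 = 231.8 sec/km
LT pace = 231.8 * 1.07 = 248.03 sec/km

248.03 s/km


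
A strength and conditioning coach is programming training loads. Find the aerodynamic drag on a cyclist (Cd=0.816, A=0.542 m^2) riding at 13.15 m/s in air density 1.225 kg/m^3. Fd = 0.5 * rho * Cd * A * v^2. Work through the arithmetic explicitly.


Fd = 0.5 * 1.225 * 0.816 * 0.542 * 13.15^2
= 0.5 * 1.225 * 0.816 * 0.542 * 172.9225
= 46.843 N

46.843 N


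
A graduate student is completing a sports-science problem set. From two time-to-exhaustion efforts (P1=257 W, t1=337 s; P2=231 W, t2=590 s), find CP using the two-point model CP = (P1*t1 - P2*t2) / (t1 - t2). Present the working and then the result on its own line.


Work in trial 1 = 86609 J
Work in trial 2 = 136290 J
Delta work = -49681 J
Delta time = -253 s
CP = -49681 / -253 = 196.37 W

196.37 W


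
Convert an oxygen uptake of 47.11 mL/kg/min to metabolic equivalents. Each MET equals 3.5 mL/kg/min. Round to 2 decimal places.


One MET = 3.5 mL/kg/min
Number of METs = 47.11 / 3.5
= 13.46 METs

13.46 METs


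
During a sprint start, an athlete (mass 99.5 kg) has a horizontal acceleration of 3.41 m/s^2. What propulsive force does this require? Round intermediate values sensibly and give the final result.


Propulsive force = mass * acceleration
= 99.5 kg * 3.41 m/s^2
= 339.3 N

339.3 N


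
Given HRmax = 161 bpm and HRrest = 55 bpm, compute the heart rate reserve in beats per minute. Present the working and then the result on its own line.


Heart rate reserve = maximum HR minus resting HR
HRR = 161 - 55 = 106 bpm

106 bpm


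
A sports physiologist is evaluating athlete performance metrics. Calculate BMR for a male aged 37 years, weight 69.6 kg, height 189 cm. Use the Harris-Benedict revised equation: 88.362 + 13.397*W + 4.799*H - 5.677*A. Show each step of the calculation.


Substituting values:
W term = 13.397 * 69.6 = 932.4312
H term = 4.799 * 189 = 907.011
A term = 5.677 * 37 = 210.049
BMR = 1717.76 kcal/day

1717.76 kcal/day


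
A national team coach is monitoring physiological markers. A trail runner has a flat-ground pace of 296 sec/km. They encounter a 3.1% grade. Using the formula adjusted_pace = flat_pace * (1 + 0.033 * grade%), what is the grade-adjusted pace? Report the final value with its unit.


Grade factor = 1 + 0.033 * 3.1 = 1.1023
Adjusted = 296 * 1.1023 = 326.28 sec/km

326.28 s/km


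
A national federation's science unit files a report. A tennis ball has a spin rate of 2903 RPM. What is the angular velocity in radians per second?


Convert RPM to rad/s: multiply by 2*pi and divide by 60
omega = 2903 * 2 * pi / 60
= 304.001 rad/s

304.001 rad/s


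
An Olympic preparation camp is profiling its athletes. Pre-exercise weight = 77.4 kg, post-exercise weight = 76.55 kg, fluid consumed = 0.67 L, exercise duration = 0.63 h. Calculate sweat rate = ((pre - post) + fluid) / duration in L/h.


Weight loss = 77.4 - 76.55 = 0.85 kg (approx L)
Total sweat = 0.85 + 0.67 = 1.52 L
Sweat rate = 1.52 / 0.63 = 2.413 L/h

2.413 L/h


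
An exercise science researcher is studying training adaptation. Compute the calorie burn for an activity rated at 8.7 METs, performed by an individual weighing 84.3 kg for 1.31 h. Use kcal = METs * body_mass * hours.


Product of METs and mass = 8.7 * 84.3 = 733.41
Total kcal = 733.41 * 1.31 = 960.77 kcal

960.77 kcal


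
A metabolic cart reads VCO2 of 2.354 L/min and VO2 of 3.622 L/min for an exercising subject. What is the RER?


RER = VCO2 / VO2 = 2.354 / 3.622 = 0.6499

0.6499


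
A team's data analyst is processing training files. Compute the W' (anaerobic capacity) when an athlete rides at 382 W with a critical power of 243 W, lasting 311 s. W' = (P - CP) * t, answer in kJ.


Above-CP power = 139 W
Duration = 311 s
W' = 139 * 311 = 43229 J
Convert: 43229 / 1000 = 43.229 kJ

43.229 kJ


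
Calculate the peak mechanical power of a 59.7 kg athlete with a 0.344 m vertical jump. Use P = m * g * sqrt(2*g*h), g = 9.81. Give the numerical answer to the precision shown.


First, sqrt(2gh) = sqrt(2 * 9.81 * 0.344)
= sqrt(6.74928) = 2.597938 m/s
Power = 59.7 * 9.81 * 2.597938 = 1521.5 W

1521.5 W


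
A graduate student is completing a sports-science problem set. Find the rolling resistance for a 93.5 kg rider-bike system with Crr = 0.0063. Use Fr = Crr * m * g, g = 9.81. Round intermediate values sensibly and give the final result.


m * g = 93.5 * 9.81 = 917.235 N
Fr = 0.0063 * 917.235 = 5.779 N

5.779 N


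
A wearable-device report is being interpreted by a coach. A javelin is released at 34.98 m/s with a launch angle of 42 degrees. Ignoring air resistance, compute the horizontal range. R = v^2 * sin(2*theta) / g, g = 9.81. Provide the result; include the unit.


Launch speed squared = 1223.6004
sin(2 * 42 deg) = 0.994522
Range = 1223.6004 * 0.994522 / 9.81
= 124.047 m

124.047 m


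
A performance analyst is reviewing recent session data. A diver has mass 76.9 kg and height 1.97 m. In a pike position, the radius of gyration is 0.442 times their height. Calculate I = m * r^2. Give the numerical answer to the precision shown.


r = 0.442 * 1.97 = 0.87074 m
I = m * r^2 = 76.9 * 0.758188 = 58.305 kg*m^2

58.305 kg*m^2


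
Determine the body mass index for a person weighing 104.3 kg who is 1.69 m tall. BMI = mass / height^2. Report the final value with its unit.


BMI = mass / height^2
= 104.3 / 1.69^2
= 104.3 / 2.8561
= 36.52 kg/m^2

36.52 kg/m^2


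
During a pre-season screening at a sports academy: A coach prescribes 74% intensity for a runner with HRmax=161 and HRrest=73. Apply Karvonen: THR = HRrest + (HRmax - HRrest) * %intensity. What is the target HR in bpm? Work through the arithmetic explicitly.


Heart rate reserve = 161 - 73 = 88
Intensity fraction = 74 / 100 = 0.74
THR = 73 + 88 * 0.74 = 138.12 bpm

138.12 bpm


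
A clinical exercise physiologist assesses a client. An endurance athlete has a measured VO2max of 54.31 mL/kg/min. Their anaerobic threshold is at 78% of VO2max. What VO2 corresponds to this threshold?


Anaerobic threshold VO2 = VO2max * 78%
= 54.31 * 0.78
= 42.36 mL/kg/min

42.36 mL/kg/min


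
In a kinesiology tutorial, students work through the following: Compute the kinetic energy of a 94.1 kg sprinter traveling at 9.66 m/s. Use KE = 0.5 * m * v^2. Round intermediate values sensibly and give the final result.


Velocity squared = 93.3156
KE = 0.5 * 94.1 * 93.3156 = 4390.5 J

4390.5 J


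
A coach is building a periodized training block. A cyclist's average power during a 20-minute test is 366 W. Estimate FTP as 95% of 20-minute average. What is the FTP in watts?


FTP = 20-min power * 0.95
= 366 * 0.95
= 347.7 W

347.7 W


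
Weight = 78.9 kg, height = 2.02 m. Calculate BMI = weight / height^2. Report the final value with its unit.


height^2 = 2.02^2 = 4.0804
BMI = 78.9 / 4.0804 = 19.34 kg/m^2

19.34 kg/m^2


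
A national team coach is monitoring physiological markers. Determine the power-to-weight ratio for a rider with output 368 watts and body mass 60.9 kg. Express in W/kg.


P/W = 368 / 60.9 = 6.043 W/kg

6.043 W/kg


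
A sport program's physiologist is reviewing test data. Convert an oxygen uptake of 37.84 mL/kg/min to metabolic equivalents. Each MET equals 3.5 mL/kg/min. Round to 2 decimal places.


One MET = 3.5 mL/kg/min
Number of METs = 37.84 / 3.5
= 10.81 METs

10.81 METs


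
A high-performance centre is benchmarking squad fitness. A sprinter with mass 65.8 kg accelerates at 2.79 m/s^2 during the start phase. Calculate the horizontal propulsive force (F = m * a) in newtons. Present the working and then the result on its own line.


F = m * a
= 65.8 * 2.79
= 183.58 N

183.58 N


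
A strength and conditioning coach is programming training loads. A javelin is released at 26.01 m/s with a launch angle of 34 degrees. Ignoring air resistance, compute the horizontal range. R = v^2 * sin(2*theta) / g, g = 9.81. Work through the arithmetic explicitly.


Launch speed squared = 676.5201
sin(2 * 34 deg) = 0.927184
Range = 676.5201 * 0.927184 / 9.81
= 63.941 m

63.941 m


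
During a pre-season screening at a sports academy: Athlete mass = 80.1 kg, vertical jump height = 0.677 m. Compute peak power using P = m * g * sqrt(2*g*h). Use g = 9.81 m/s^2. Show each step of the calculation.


sqrt(2 * 9.81 * 0.677) = sqrt(13.28274) = 3.644549 m/s
P = 80.1 * 9.81 * 3.644549
= 2863.82 W

2863.82 W


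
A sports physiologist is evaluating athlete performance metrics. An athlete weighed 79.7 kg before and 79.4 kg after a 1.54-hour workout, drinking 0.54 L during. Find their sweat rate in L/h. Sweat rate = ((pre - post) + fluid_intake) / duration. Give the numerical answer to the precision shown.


Body mass change = 0.3 kg
Total sweat loss = 0.3 + 0.54 = 0.84 L
Rate = 0.84 / 1.54 = 0.545 L/h

0.545 L/h


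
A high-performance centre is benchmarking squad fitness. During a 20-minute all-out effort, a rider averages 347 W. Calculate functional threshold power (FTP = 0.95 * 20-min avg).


FTP = 0.95 * 347
= 329.65 W

329.65 W


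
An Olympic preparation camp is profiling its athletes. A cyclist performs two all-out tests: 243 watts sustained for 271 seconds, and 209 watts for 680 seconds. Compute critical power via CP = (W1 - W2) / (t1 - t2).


W1 = P1 * t1 = 243 * 271 = 65853 J
W2 = P2 * t2 = 209 * 680 = 142120 J
CP = (65853 - 142120) / (271 - 680)
= 186.47 W

186.47 W


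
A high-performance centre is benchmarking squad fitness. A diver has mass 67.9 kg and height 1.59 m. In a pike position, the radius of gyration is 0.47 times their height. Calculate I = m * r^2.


r = 0.47 * 1.59 = 0.7473 m
I = m * r^2 = 67.9 * 0.558457 = 37.919 kg*m^2

37.919 kg*m^2


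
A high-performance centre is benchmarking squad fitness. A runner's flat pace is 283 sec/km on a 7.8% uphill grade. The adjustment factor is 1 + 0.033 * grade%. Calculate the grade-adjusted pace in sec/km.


Factor = 1 + 0.033 * 7.8 = 1.2574
Adjusted pace = 283 * 1.2574
= 355.84 sec/km

355.84 s/km


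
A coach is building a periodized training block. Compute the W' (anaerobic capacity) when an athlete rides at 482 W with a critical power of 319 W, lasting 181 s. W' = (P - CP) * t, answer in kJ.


Above-CP power = 163 W
Duration = 181 s
W' = 163 * 181 = 29503 J
Convert: 29503 / 1000 = 29.503 kJ

29.503 kJ


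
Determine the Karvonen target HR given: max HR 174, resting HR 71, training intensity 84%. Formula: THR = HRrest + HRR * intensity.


HRR = HRmax - HRrest = 174 - 71 = 103
THR = 71 + 103 * 0.84
= 157.52 bpm

157.52 bpm


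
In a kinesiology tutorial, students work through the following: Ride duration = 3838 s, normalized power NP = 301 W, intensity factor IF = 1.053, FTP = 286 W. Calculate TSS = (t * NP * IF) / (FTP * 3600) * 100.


Numerator = 3838 * 301 * 1.053 = 1216465.614
Denominator = 286 * 3600 = 1029600
TSS = 1216465.614 / 1029600 * 100
= 118.15

118.15 TSS


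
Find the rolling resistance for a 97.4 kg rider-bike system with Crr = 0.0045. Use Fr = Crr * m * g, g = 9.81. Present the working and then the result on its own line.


m * g = 97.4 * 9.81 = 955.494 N
Fr = 0.0045 * 955.494 = 4.3 N

4.3 N


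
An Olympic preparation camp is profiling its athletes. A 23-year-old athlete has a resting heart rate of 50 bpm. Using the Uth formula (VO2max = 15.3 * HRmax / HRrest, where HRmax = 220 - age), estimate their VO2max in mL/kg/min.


HRmax = 220 - 23 = 197 bpm
Ratio = HRmax / HRrest = 197 / 50 = 3.94
VO2max = 15.3 * 3.94 = 60.28 mL/kg/min

60.28 mL/kg/min


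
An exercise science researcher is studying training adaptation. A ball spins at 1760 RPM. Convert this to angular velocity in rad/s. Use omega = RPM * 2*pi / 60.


omega = 1760 * 2 * pi / 60
= 1760 * 6.28318531 / 60
= 11058.406 / 60
= 184.307 rad/s

184.307 rad/s


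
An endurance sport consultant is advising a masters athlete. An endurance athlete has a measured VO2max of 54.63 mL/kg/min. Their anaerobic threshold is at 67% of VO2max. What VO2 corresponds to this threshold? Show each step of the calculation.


Anaerobic threshold VO2 = VO2max * 67%
= 54.63 * 0.67
= 36.6 mL/kg/min

36.6 mL/kg/min


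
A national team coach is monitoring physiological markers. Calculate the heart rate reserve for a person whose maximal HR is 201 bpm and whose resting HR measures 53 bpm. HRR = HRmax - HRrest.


HRmax = 201 bpm
HRrest = 53 bpm
HRR = 201 - 53 = 148 bpm

148 bpm


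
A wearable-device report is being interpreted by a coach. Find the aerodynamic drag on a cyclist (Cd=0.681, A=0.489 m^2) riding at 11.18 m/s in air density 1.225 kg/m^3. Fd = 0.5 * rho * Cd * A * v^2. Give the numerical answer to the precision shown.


Fd = 0.5 * 1.225 * 0.681 * 0.489 * 11.18^2
= 0.5 * 1.225 * 0.681 * 0.489 * 124.9924
= 25.494 N

25.494 N


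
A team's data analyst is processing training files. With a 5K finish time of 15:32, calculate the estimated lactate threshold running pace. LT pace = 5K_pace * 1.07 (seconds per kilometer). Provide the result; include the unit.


Race duration = 932 s for 5 km
Average pace = 932 / 5 = 186.4 s/km
LT pace = 186.4 * 1.07
= 199.45 s/km

199.45 s/km


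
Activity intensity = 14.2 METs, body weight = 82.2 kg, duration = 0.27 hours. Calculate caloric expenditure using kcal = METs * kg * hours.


kcal = 14.2 * 82.2 * 0.27
= 1167.24 * 0.27
= 315.15 kcal

315.15 kcal


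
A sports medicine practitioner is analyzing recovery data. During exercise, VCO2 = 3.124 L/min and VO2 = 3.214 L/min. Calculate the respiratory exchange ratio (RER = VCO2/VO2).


RER = VCO2 / VO2
= 3.124 / 3.214
= 0.972

0.972


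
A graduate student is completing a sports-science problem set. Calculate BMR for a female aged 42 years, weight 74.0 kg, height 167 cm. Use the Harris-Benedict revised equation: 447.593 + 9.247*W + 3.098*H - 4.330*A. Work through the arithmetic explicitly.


Substituting values:
W term = 9.247 * 74.0 = 684.278
H term = 3.098 * 167 = 517.366
A term = 4.330 * 42 = 181.86
BMR = 1467.38 kcal/day

1467.38 kcal/day


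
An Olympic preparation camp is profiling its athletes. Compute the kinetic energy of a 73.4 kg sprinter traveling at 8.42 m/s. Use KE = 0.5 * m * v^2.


Velocity squared = 70.8964
KE = 0.5 * 73.4 * 70.8964 = 2601.9 J

2601.9 J


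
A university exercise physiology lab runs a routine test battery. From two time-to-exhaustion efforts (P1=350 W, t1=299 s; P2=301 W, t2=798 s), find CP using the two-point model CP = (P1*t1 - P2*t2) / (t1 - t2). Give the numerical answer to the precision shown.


Work in trial 1 = 104650 J
Work in trial 2 = 240198 J
Delta work = -135548 J
Delta time = -499 s
CP = -135548 / -499 = 271.64 W

271.64 W


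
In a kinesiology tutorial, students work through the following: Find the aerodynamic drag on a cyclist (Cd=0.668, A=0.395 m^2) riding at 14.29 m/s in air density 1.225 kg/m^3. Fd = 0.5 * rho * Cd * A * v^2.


Fd = 0.5 * 1.225 * 0.668 * 0.395 * 14.29^2
= 0.5 * 1.225 * 0.668 * 0.395 * 204.2041
= 33.002 N

33.002 N


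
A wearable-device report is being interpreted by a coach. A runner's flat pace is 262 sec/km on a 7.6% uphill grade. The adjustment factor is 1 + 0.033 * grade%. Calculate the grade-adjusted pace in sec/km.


Factor = 1 + 0.033 * 7.6 = 1.2508
Adjusted pace = 262 * 1.2508
= 327.71 sec/km

327.71 s/km


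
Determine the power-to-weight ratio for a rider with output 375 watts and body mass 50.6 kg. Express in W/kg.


P/W = 375 / 50.6 = 7.411 W/kg

7.411 W/kg


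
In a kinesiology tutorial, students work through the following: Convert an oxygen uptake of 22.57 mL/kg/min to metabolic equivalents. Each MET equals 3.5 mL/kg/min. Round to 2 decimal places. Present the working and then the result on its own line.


One MET = 3.5 mL/kg/min
Number of METs = 22.57 / 3.5
= 6.45 METs

6.45 METs


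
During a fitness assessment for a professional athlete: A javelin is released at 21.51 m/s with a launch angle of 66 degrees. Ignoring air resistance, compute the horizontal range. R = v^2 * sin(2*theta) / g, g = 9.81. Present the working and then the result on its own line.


Launch speed squared = 462.6801
sin(2 * 66 deg) = 0.743145
Range = 462.6801 * 0.743145 / 9.81
= 35.05 m

35.05 m


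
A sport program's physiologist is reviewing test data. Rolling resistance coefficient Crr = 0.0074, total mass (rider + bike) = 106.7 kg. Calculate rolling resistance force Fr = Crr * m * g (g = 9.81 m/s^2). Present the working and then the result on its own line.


Fr = Crr * m * g
= 0.0074 * 106.7 * 9.81
= 7.746 N

7.746 N


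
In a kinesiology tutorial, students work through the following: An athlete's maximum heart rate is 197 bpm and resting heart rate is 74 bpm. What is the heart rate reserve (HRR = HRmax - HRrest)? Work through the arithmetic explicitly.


HRR = HRmax - HRrest
= 197 - 74
= 123 bpm

123 bpm


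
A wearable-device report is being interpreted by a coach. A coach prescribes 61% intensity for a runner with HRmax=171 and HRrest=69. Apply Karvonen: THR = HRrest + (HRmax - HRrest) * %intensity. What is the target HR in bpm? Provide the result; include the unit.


Heart rate reserve = 171 - 69 = 102
Intensity fraction = 61 / 100 = 0.61
THR = 69 + 102 * 0.61 = 131.22 bpm

131.22 bpm


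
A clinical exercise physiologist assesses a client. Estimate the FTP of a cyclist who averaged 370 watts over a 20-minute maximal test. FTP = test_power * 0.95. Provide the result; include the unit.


FTP = 370 * 0.95 = 351.5 W

351.5 W


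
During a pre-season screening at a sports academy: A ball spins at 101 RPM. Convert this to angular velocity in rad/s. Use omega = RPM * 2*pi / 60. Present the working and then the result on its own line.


omega = 101 * 2 * pi / 60
= 101 * 6.28318531 / 60
= 634.602 / 60
= 10.577 rad/s

10.577 rad/s


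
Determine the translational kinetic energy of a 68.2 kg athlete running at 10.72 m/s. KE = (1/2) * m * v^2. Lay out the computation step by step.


KE = 0.5 * m * v^2
= 0.5 * 68.2 * 10.72^2
= 0.5 * 68.2 * 114.9184
= 3918.72 J

3918.72 J


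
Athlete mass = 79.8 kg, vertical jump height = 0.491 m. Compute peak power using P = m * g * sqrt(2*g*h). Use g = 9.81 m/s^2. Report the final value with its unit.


sqrt(2 * 9.81 * 0.491) = sqrt(9.63342) = 3.103775 m/s
P = 79.8 * 9.81 * 3.103775
= 2429.75 W

2429.75 W


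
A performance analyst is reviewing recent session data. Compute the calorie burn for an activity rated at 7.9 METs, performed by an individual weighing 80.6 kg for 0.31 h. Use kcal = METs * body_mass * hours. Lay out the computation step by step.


Product of METs and mass = 7.9 * 80.6 = 636.74
Total kcal = 636.74 * 0.31 = 197.39 kcal

197.39 kcal


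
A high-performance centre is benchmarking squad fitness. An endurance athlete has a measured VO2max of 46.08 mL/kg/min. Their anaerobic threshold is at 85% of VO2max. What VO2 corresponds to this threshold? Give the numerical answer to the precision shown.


Anaerobic threshold VO2 = VO2max * 85%
= 46.08 * 0.85
= 39.17 mL/kg/min

39.17 mL/kg/min


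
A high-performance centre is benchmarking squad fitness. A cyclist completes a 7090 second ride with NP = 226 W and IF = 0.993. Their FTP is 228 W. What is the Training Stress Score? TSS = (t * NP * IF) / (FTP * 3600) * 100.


t * NP * IF = 7090 * 226 * 0.993 = 1591123.62
FTP * 3600 = 820800
TSS = (1591123.62 / 820800) * 100 = 193.85

193.85 TSS


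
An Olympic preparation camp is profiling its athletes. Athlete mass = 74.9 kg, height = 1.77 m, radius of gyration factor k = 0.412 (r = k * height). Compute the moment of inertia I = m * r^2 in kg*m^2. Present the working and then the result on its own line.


r = k * height = 0.412 * 1.77 = 0.72924 m
r^2 = 0.72924^2 = 0.531791
I = 74.9 * 0.531791 = 39.831 kg*m^2

39.831 kg*m^2


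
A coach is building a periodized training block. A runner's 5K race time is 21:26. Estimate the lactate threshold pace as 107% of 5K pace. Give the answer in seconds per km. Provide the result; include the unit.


Total race time = 21*60 + 26 = 1286 seconds
5K pace = 1286 / 5 = 257.2 sec/km
LT pace = 257.2 * 1.07 = 275.2 sec/km

275.2 s/km


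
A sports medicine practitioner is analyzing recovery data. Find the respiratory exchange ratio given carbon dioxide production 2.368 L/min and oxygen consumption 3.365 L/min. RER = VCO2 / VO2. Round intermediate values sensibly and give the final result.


VCO2 = 2.368 L/min
VO2 = 3.365 L/min
RER = 2.368 / 3.365 = 0.7037

0.7037


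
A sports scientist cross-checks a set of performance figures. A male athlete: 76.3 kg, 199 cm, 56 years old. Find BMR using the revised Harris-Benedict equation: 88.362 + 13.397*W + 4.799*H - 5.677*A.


Intercept = 88.362
Weight contribution = 13.397 * 76.3 = 1022.1911
Height contribution = 4.799 * 199 = 955.001
Age contribution = 5.677 * 56 = 317.912
BMR = 88.362 + 1022.1911 + 955.001 - 317.912
= 1747.64 kcal/day

1747.64 kcal/day


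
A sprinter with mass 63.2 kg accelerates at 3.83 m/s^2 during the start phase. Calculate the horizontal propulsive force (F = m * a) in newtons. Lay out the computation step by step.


F = m * a
= 63.2 * 3.83
= 242.06 N

242.06 N


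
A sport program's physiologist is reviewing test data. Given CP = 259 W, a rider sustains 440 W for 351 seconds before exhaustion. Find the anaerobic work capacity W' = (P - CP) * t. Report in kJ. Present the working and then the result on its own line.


Excess power = 440 - 259 = 181 W
Work above CP = 181 * 351 = 63531 J
W' = 63.531 kJ

63.531 kJ


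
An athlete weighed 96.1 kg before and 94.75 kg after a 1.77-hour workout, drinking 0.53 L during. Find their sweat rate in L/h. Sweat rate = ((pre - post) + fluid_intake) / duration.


Body mass change = 1.35 kg
Total sweat loss = 1.35 + 0.53 = 1.88 L
Rate = 1.88 / 1.77 = 1.062 L/h

1.062 L/h


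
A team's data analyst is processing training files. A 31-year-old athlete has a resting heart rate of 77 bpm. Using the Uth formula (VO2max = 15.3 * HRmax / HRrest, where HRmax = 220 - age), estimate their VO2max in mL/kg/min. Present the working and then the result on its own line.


HRmax = 220 - 31 = 189 bpm
Ratio = HRmax / HRrest = 189 / 77 = 2.4545
VO2max = 15.3 * 2.4545 = 37.55 mL/kg/min

37.55 mL/kg/min


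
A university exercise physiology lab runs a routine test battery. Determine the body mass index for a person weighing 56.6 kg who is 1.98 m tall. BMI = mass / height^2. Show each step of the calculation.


BMI = mass / height^2
= 56.6 / 1.98^2
= 56.6 / 3.9204
= 14.44 kg/m^2

14.44 kg/m^2


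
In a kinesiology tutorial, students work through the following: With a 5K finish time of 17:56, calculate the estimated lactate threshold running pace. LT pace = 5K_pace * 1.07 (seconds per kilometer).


Race duration = 1076 s for 5 km
Average pace = 1076 / 5 = 215.2 s/km
LT pace = 215.2 * 1.07
= 230.26 s/km

230.26 s/km


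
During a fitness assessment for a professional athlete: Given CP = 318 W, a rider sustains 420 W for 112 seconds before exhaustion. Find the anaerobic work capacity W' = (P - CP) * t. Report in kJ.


Excess power = 420 - 318 = 102 W
Work above CP = 102 * 112 = 11424 J
W' = 11.424 kJ

11.424 kJ


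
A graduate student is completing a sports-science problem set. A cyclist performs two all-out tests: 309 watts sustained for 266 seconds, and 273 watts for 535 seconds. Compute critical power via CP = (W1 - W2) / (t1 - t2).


W1 = P1 * t1 = 309 * 266 = 82194 J
W2 = P2 * t2 = 273 * 535 = 146055 J
CP = (82194 - 146055) / (266 - 535)
= 237.4 W

237.4 W
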